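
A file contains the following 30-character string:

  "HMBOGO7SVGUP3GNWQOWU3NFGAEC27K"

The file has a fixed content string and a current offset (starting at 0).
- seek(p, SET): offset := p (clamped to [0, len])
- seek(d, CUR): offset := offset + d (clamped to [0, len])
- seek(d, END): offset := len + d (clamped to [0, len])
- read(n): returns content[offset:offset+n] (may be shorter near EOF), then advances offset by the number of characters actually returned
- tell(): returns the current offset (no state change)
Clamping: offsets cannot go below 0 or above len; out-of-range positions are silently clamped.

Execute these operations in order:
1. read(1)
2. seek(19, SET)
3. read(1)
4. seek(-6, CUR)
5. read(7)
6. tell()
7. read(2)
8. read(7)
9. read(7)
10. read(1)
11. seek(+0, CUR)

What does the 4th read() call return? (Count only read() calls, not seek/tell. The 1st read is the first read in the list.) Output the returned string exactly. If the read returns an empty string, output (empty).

After 1 (read(1)): returned 'H', offset=1
After 2 (seek(19, SET)): offset=19
After 3 (read(1)): returned 'U', offset=20
After 4 (seek(-6, CUR)): offset=14
After 5 (read(7)): returned 'NWQOWU3', offset=21
After 6 (tell()): offset=21
After 7 (read(2)): returned 'NF', offset=23
After 8 (read(7)): returned 'GAEC27K', offset=30
After 9 (read(7)): returned '', offset=30
After 10 (read(1)): returned '', offset=30
After 11 (seek(+0, CUR)): offset=30

Answer: NF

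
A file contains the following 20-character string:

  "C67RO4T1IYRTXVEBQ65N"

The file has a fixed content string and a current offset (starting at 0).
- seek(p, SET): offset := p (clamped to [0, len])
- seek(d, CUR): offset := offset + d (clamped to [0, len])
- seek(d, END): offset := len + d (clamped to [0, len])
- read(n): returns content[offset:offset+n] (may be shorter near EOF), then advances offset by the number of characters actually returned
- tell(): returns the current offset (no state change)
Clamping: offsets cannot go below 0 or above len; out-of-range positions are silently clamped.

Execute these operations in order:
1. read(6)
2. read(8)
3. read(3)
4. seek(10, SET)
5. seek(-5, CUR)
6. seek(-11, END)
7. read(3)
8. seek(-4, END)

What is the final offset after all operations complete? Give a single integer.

After 1 (read(6)): returned 'C67RO4', offset=6
After 2 (read(8)): returned 'T1IYRTXV', offset=14
After 3 (read(3)): returned 'EBQ', offset=17
After 4 (seek(10, SET)): offset=10
After 5 (seek(-5, CUR)): offset=5
After 6 (seek(-11, END)): offset=9
After 7 (read(3)): returned 'YRT', offset=12
After 8 (seek(-4, END)): offset=16

Answer: 16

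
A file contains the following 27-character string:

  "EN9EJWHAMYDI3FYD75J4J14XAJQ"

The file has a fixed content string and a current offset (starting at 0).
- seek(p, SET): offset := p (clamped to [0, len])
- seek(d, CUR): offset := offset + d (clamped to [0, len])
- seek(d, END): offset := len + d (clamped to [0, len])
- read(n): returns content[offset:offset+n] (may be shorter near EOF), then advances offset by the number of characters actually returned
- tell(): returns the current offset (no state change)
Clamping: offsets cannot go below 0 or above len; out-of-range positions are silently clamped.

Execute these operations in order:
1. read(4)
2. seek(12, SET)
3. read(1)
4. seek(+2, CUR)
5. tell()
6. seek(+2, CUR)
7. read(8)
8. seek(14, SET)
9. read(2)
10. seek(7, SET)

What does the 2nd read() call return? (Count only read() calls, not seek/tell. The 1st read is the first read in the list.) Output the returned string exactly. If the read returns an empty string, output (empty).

After 1 (read(4)): returned 'EN9E', offset=4
After 2 (seek(12, SET)): offset=12
After 3 (read(1)): returned '3', offset=13
After 4 (seek(+2, CUR)): offset=15
After 5 (tell()): offset=15
After 6 (seek(+2, CUR)): offset=17
After 7 (read(8)): returned '5J4J14XA', offset=25
After 8 (seek(14, SET)): offset=14
After 9 (read(2)): returned 'YD', offset=16
After 10 (seek(7, SET)): offset=7

Answer: 3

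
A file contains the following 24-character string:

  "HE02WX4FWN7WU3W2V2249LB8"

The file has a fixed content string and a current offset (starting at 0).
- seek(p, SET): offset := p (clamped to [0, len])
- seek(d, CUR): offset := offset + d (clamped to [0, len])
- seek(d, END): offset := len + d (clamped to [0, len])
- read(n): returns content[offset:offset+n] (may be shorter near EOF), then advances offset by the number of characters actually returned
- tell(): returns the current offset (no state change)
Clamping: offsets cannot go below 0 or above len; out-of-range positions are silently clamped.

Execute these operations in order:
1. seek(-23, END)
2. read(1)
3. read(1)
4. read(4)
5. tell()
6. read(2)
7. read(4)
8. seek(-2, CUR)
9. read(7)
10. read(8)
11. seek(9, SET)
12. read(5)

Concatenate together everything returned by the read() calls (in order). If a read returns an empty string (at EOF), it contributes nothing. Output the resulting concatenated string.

After 1 (seek(-23, END)): offset=1
After 2 (read(1)): returned 'E', offset=2
After 3 (read(1)): returned '0', offset=3
After 4 (read(4)): returned '2WX4', offset=7
After 5 (tell()): offset=7
After 6 (read(2)): returned 'FW', offset=9
After 7 (read(4)): returned 'N7WU', offset=13
After 8 (seek(-2, CUR)): offset=11
After 9 (read(7)): returned 'WU3W2V2', offset=18
After 10 (read(8)): returned '249LB8', offset=24
After 11 (seek(9, SET)): offset=9
After 12 (read(5)): returned 'N7WU3', offset=14

Answer: E02WX4FWN7WUWU3W2V2249LB8N7WU3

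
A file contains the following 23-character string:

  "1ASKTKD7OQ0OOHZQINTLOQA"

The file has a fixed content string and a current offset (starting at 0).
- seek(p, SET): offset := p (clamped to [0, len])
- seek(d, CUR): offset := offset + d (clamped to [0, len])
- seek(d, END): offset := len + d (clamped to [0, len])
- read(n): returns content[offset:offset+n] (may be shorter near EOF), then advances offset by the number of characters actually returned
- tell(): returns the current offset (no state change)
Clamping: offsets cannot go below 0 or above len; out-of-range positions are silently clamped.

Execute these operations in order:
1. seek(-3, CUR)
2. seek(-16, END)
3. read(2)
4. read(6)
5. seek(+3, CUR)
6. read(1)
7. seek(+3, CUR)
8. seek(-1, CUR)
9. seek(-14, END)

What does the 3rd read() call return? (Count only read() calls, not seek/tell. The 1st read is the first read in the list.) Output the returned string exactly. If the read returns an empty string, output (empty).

Answer: T

Derivation:
After 1 (seek(-3, CUR)): offset=0
After 2 (seek(-16, END)): offset=7
After 3 (read(2)): returned '7O', offset=9
After 4 (read(6)): returned 'Q0OOHZ', offset=15
After 5 (seek(+3, CUR)): offset=18
After 6 (read(1)): returned 'T', offset=19
After 7 (seek(+3, CUR)): offset=22
After 8 (seek(-1, CUR)): offset=21
After 9 (seek(-14, END)): offset=9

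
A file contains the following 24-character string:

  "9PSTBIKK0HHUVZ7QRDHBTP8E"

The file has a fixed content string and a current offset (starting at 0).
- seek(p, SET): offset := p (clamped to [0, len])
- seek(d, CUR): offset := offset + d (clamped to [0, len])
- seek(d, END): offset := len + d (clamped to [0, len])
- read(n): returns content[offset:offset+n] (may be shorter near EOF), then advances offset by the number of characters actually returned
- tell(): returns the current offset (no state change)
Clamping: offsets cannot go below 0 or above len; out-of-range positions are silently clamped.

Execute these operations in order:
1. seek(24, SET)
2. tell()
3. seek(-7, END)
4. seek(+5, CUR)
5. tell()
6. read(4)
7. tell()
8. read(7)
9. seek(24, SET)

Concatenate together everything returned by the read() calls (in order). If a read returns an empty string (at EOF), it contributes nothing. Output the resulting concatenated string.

After 1 (seek(24, SET)): offset=24
After 2 (tell()): offset=24
After 3 (seek(-7, END)): offset=17
After 4 (seek(+5, CUR)): offset=22
After 5 (tell()): offset=22
After 6 (read(4)): returned '8E', offset=24
After 7 (tell()): offset=24
After 8 (read(7)): returned '', offset=24
After 9 (seek(24, SET)): offset=24

Answer: 8E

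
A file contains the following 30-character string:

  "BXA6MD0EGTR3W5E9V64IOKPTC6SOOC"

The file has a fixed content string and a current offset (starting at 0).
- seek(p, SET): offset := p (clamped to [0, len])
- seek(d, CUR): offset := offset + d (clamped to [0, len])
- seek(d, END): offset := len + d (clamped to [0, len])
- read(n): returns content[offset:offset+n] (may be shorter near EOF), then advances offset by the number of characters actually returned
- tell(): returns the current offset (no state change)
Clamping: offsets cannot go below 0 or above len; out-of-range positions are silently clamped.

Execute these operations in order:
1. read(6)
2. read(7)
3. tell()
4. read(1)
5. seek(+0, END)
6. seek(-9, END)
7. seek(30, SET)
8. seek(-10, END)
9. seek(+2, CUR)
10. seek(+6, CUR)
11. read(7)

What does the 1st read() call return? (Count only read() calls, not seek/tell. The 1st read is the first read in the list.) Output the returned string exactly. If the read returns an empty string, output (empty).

Answer: BXA6MD

Derivation:
After 1 (read(6)): returned 'BXA6MD', offset=6
After 2 (read(7)): returned '0EGTR3W', offset=13
After 3 (tell()): offset=13
After 4 (read(1)): returned '5', offset=14
After 5 (seek(+0, END)): offset=30
After 6 (seek(-9, END)): offset=21
After 7 (seek(30, SET)): offset=30
After 8 (seek(-10, END)): offset=20
After 9 (seek(+2, CUR)): offset=22
After 10 (seek(+6, CUR)): offset=28
After 11 (read(7)): returned 'OC', offset=30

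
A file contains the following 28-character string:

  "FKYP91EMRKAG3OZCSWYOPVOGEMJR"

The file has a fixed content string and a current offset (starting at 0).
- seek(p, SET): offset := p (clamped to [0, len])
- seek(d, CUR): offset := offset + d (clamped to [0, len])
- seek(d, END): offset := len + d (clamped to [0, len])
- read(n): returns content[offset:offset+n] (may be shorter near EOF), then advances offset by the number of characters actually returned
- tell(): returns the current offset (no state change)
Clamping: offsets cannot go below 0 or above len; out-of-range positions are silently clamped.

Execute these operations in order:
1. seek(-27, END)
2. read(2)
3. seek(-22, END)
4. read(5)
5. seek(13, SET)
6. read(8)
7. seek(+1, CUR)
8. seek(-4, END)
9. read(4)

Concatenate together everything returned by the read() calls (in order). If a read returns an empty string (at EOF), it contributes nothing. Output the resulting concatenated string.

Answer: KYEMRKAOZCSWYOPEMJR

Derivation:
After 1 (seek(-27, END)): offset=1
After 2 (read(2)): returned 'KY', offset=3
After 3 (seek(-22, END)): offset=6
After 4 (read(5)): returned 'EMRKA', offset=11
After 5 (seek(13, SET)): offset=13
After 6 (read(8)): returned 'OZCSWYOP', offset=21
After 7 (seek(+1, CUR)): offset=22
After 8 (seek(-4, END)): offset=24
After 9 (read(4)): returned 'EMJR', offset=28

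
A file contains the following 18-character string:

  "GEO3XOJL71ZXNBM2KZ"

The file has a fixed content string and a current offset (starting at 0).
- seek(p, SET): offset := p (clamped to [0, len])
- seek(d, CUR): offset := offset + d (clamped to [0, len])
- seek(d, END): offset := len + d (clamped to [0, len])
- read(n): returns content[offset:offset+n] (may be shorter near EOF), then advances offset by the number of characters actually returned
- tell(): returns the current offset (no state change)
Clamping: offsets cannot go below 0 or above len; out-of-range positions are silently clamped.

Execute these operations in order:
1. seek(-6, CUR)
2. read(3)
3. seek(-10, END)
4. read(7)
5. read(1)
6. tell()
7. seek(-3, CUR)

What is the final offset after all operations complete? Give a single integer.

After 1 (seek(-6, CUR)): offset=0
After 2 (read(3)): returned 'GEO', offset=3
After 3 (seek(-10, END)): offset=8
After 4 (read(7)): returned '71ZXNBM', offset=15
After 5 (read(1)): returned '2', offset=16
After 6 (tell()): offset=16
After 7 (seek(-3, CUR)): offset=13

Answer: 13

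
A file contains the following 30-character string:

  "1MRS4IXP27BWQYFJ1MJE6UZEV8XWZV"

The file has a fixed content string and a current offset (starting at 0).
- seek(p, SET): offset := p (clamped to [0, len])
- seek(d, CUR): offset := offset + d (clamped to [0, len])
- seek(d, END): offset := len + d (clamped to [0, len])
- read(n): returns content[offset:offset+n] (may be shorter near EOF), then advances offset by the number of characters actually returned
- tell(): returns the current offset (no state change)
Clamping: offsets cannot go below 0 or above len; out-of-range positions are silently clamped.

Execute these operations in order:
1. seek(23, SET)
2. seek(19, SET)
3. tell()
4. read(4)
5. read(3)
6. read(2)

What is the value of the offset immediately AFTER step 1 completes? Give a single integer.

Answer: 23

Derivation:
After 1 (seek(23, SET)): offset=23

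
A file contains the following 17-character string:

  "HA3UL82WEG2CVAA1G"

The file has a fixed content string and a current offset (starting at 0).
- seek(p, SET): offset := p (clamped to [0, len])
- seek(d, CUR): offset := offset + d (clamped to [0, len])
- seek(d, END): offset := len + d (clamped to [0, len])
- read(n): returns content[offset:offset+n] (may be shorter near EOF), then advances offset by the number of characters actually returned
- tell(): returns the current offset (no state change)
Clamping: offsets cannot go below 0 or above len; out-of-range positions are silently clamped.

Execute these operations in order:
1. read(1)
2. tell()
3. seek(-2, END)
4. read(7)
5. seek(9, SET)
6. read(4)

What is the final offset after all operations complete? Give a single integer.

After 1 (read(1)): returned 'H', offset=1
After 2 (tell()): offset=1
After 3 (seek(-2, END)): offset=15
After 4 (read(7)): returned '1G', offset=17
After 5 (seek(9, SET)): offset=9
After 6 (read(4)): returned 'G2CV', offset=13

Answer: 13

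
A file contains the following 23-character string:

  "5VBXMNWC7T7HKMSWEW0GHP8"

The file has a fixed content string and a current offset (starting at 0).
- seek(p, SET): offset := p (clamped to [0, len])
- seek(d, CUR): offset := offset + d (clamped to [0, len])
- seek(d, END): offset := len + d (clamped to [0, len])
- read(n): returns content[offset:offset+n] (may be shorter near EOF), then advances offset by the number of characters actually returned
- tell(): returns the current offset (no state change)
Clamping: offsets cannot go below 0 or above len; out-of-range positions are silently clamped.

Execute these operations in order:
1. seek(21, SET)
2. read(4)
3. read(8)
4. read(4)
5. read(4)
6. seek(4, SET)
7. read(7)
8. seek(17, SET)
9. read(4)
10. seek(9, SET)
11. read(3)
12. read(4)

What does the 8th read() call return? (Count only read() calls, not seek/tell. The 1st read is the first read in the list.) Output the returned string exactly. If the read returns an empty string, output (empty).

Answer: KMSW

Derivation:
After 1 (seek(21, SET)): offset=21
After 2 (read(4)): returned 'P8', offset=23
After 3 (read(8)): returned '', offset=23
After 4 (read(4)): returned '', offset=23
After 5 (read(4)): returned '', offset=23
After 6 (seek(4, SET)): offset=4
After 7 (read(7)): returned 'MNWC7T7', offset=11
After 8 (seek(17, SET)): offset=17
After 9 (read(4)): returned 'W0GH', offset=21
After 10 (seek(9, SET)): offset=9
After 11 (read(3)): returned 'T7H', offset=12
After 12 (read(4)): returned 'KMSW', offset=16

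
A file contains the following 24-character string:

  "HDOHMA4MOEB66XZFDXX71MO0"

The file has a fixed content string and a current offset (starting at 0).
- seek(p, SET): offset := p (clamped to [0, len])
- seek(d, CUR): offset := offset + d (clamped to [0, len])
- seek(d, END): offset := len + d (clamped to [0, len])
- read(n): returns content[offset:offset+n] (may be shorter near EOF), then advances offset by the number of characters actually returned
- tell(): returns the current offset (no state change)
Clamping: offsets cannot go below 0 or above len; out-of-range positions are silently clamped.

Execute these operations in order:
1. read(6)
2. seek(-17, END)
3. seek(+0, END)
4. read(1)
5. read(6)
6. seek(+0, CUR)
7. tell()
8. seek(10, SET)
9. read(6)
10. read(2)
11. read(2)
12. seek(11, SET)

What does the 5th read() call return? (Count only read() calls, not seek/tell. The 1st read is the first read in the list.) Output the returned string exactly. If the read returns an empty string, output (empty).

Answer: DX

Derivation:
After 1 (read(6)): returned 'HDOHMA', offset=6
After 2 (seek(-17, END)): offset=7
After 3 (seek(+0, END)): offset=24
After 4 (read(1)): returned '', offset=24
After 5 (read(6)): returned '', offset=24
After 6 (seek(+0, CUR)): offset=24
After 7 (tell()): offset=24
After 8 (seek(10, SET)): offset=10
After 9 (read(6)): returned 'B66XZF', offset=16
After 10 (read(2)): returned 'DX', offset=18
After 11 (read(2)): returned 'X7', offset=20
After 12 (seek(11, SET)): offset=11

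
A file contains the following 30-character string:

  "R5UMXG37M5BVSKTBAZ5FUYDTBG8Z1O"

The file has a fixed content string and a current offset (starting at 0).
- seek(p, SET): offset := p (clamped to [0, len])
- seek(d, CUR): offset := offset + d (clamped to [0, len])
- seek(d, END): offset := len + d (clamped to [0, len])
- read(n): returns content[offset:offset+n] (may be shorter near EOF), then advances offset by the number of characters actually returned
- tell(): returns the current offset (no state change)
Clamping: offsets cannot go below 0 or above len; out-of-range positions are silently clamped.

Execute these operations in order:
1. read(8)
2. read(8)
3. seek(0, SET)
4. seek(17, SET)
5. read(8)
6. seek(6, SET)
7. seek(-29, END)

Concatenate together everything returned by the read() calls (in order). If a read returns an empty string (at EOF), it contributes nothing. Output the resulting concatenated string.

After 1 (read(8)): returned 'R5UMXG37', offset=8
After 2 (read(8)): returned 'M5BVSKTB', offset=16
After 3 (seek(0, SET)): offset=0
After 4 (seek(17, SET)): offset=17
After 5 (read(8)): returned 'Z5FUYDTB', offset=25
After 6 (seek(6, SET)): offset=6
After 7 (seek(-29, END)): offset=1

Answer: R5UMXG37M5BVSKTBZ5FUYDTB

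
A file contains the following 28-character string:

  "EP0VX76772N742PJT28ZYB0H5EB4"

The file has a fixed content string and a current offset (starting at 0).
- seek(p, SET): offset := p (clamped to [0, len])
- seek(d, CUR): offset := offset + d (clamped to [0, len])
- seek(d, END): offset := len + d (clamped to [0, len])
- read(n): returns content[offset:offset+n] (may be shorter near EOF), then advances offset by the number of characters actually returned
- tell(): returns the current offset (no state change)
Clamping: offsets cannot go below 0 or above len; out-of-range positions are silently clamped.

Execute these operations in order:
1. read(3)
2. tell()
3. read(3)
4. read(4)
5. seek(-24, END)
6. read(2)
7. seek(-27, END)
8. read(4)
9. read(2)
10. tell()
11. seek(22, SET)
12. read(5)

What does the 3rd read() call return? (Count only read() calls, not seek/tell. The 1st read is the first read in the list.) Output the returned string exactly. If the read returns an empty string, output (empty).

After 1 (read(3)): returned 'EP0', offset=3
After 2 (tell()): offset=3
After 3 (read(3)): returned 'VX7', offset=6
After 4 (read(4)): returned '6772', offset=10
After 5 (seek(-24, END)): offset=4
After 6 (read(2)): returned 'X7', offset=6
After 7 (seek(-27, END)): offset=1
After 8 (read(4)): returned 'P0VX', offset=5
After 9 (read(2)): returned '76', offset=7
After 10 (tell()): offset=7
After 11 (seek(22, SET)): offset=22
After 12 (read(5)): returned '0H5EB', offset=27

Answer: 6772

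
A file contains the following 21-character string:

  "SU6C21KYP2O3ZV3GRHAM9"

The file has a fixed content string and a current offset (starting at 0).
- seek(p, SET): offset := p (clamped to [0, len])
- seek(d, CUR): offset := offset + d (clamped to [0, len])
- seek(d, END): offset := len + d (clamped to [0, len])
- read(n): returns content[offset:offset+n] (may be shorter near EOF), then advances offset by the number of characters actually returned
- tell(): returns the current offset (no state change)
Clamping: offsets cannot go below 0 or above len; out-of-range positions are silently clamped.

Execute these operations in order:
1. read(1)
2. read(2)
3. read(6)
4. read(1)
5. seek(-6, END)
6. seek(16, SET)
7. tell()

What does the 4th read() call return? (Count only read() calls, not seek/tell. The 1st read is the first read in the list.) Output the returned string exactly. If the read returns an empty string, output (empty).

After 1 (read(1)): returned 'S', offset=1
After 2 (read(2)): returned 'U6', offset=3
After 3 (read(6)): returned 'C21KYP', offset=9
After 4 (read(1)): returned '2', offset=10
After 5 (seek(-6, END)): offset=15
After 6 (seek(16, SET)): offset=16
After 7 (tell()): offset=16

Answer: 2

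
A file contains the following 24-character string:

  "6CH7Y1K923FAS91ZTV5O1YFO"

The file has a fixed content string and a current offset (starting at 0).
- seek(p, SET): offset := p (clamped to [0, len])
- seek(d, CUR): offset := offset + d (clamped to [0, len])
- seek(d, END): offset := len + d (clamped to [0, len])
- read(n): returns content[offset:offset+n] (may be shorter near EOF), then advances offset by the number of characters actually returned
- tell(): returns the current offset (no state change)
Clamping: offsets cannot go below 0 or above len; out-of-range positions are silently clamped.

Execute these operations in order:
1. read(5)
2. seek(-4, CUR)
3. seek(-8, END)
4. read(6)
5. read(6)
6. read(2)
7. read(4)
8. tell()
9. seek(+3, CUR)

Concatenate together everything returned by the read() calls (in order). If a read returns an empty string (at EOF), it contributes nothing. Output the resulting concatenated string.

Answer: 6CH7YTV5O1YFO

Derivation:
After 1 (read(5)): returned '6CH7Y', offset=5
After 2 (seek(-4, CUR)): offset=1
After 3 (seek(-8, END)): offset=16
After 4 (read(6)): returned 'TV5O1Y', offset=22
After 5 (read(6)): returned 'FO', offset=24
After 6 (read(2)): returned '', offset=24
After 7 (read(4)): returned '', offset=24
After 8 (tell()): offset=24
After 9 (seek(+3, CUR)): offset=24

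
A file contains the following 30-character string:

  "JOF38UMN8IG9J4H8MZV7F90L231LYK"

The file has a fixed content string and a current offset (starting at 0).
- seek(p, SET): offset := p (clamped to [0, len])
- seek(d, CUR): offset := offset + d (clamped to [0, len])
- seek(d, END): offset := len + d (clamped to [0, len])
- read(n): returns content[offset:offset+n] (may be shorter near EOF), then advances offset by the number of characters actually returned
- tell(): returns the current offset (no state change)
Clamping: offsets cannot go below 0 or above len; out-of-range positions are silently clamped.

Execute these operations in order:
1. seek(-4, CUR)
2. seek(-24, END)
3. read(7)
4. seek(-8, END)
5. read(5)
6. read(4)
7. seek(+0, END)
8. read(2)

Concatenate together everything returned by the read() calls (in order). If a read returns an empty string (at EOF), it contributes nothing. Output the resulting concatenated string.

Answer: MN8IG9J0L231LYK

Derivation:
After 1 (seek(-4, CUR)): offset=0
After 2 (seek(-24, END)): offset=6
After 3 (read(7)): returned 'MN8IG9J', offset=13
After 4 (seek(-8, END)): offset=22
After 5 (read(5)): returned '0L231', offset=27
After 6 (read(4)): returned 'LYK', offset=30
After 7 (seek(+0, END)): offset=30
After 8 (read(2)): returned '', offset=30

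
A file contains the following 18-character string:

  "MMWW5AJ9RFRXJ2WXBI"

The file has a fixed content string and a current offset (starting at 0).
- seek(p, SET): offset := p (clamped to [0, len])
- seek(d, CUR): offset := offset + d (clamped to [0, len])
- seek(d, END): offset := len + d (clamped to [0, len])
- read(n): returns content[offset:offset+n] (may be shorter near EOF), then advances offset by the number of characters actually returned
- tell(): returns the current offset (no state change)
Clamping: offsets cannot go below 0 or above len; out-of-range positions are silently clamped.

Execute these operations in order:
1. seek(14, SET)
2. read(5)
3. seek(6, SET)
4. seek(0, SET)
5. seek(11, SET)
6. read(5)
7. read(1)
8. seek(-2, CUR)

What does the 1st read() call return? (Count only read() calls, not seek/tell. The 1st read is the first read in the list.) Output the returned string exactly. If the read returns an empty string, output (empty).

Answer: WXBI

Derivation:
After 1 (seek(14, SET)): offset=14
After 2 (read(5)): returned 'WXBI', offset=18
After 3 (seek(6, SET)): offset=6
After 4 (seek(0, SET)): offset=0
After 5 (seek(11, SET)): offset=11
After 6 (read(5)): returned 'XJ2WX', offset=16
After 7 (read(1)): returned 'B', offset=17
After 8 (seek(-2, CUR)): offset=15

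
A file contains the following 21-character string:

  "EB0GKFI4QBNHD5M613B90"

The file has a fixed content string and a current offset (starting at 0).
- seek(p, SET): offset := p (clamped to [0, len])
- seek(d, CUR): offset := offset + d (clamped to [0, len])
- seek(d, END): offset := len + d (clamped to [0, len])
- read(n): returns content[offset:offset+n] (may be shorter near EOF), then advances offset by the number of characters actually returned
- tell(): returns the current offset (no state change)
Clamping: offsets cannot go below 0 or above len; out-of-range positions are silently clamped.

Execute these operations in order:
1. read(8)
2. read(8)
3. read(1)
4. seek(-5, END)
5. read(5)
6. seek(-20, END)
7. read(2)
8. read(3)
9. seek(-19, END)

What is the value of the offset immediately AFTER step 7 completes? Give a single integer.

Answer: 3

Derivation:
After 1 (read(8)): returned 'EB0GKFI4', offset=8
After 2 (read(8)): returned 'QBNHD5M6', offset=16
After 3 (read(1)): returned '1', offset=17
After 4 (seek(-5, END)): offset=16
After 5 (read(5)): returned '13B90', offset=21
After 6 (seek(-20, END)): offset=1
After 7 (read(2)): returned 'B0', offset=3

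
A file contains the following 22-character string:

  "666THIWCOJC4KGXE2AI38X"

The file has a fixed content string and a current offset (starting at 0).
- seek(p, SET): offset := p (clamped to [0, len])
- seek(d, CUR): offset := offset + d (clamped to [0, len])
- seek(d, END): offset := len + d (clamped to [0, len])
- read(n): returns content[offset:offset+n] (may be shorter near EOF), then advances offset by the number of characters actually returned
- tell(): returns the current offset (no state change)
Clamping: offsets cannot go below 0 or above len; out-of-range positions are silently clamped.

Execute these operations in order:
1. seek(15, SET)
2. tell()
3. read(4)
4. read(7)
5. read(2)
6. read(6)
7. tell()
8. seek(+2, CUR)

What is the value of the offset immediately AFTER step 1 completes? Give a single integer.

Answer: 15

Derivation:
After 1 (seek(15, SET)): offset=15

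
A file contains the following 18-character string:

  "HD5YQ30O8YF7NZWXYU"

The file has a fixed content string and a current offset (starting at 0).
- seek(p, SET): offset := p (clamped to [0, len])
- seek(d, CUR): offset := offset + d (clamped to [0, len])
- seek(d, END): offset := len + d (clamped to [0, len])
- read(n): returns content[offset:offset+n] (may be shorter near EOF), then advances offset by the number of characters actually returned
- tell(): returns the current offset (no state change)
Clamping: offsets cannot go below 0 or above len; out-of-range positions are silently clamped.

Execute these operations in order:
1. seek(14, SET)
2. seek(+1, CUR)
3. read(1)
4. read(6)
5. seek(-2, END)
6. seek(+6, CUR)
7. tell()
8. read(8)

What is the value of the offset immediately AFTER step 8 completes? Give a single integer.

After 1 (seek(14, SET)): offset=14
After 2 (seek(+1, CUR)): offset=15
After 3 (read(1)): returned 'X', offset=16
After 4 (read(6)): returned 'YU', offset=18
After 5 (seek(-2, END)): offset=16
After 6 (seek(+6, CUR)): offset=18
After 7 (tell()): offset=18
After 8 (read(8)): returned '', offset=18

Answer: 18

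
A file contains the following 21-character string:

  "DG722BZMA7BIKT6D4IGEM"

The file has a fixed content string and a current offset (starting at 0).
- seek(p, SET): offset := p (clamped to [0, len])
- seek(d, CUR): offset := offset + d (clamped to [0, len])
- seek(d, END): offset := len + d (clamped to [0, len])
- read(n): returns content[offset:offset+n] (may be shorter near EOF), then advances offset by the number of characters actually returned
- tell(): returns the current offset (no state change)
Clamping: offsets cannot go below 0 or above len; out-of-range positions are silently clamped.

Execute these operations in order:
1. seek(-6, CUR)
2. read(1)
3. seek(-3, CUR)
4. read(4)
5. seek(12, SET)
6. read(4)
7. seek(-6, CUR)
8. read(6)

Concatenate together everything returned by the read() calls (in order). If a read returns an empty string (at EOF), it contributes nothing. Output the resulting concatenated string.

After 1 (seek(-6, CUR)): offset=0
After 2 (read(1)): returned 'D', offset=1
After 3 (seek(-3, CUR)): offset=0
After 4 (read(4)): returned 'DG72', offset=4
After 5 (seek(12, SET)): offset=12
After 6 (read(4)): returned 'KT6D', offset=16
After 7 (seek(-6, CUR)): offset=10
After 8 (read(6)): returned 'BIKT6D', offset=16

Answer: DDG72KT6DBIKT6D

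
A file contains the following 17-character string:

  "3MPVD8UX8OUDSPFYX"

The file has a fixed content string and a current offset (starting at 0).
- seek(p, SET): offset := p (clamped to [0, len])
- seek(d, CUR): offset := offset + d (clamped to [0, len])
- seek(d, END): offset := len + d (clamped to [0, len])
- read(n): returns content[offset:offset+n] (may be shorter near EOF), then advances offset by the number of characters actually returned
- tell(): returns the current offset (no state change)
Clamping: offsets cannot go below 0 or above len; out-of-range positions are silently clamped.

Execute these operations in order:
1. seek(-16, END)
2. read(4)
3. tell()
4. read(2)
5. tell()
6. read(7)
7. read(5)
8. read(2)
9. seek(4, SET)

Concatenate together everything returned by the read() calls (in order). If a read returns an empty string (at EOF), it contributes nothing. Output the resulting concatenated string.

After 1 (seek(-16, END)): offset=1
After 2 (read(4)): returned 'MPVD', offset=5
After 3 (tell()): offset=5
After 4 (read(2)): returned '8U', offset=7
After 5 (tell()): offset=7
After 6 (read(7)): returned 'X8OUDSP', offset=14
After 7 (read(5)): returned 'FYX', offset=17
After 8 (read(2)): returned '', offset=17
After 9 (seek(4, SET)): offset=4

Answer: MPVD8UX8OUDSPFYX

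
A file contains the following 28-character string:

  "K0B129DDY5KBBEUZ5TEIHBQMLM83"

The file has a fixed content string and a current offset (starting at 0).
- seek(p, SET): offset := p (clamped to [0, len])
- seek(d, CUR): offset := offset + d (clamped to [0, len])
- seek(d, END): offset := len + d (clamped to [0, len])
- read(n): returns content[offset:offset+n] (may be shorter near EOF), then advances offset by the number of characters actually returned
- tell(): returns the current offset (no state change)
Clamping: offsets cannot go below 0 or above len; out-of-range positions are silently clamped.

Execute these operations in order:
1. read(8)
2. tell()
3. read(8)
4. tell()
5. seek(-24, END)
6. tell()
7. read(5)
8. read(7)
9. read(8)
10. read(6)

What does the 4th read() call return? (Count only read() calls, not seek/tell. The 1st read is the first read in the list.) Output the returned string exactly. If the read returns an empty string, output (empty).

After 1 (read(8)): returned 'K0B129DD', offset=8
After 2 (tell()): offset=8
After 3 (read(8)): returned 'Y5KBBEUZ', offset=16
After 4 (tell()): offset=16
After 5 (seek(-24, END)): offset=4
After 6 (tell()): offset=4
After 7 (read(5)): returned '29DDY', offset=9
After 8 (read(7)): returned '5KBBEUZ', offset=16
After 9 (read(8)): returned '5TEIHBQM', offset=24
After 10 (read(6)): returned 'LM83', offset=28

Answer: 5KBBEUZ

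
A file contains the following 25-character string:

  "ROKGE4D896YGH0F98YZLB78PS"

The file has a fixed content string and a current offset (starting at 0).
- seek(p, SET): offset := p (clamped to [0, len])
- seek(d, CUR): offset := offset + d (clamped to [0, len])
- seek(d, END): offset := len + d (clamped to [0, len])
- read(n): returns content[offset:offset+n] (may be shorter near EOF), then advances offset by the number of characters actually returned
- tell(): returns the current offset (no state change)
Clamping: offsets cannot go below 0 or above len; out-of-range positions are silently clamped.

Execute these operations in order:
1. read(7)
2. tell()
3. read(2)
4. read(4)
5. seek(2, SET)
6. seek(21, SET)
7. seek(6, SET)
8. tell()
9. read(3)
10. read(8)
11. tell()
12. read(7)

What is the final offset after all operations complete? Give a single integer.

Answer: 24

Derivation:
After 1 (read(7)): returned 'ROKGE4D', offset=7
After 2 (tell()): offset=7
After 3 (read(2)): returned '89', offset=9
After 4 (read(4)): returned '6YGH', offset=13
After 5 (seek(2, SET)): offset=2
After 6 (seek(21, SET)): offset=21
After 7 (seek(6, SET)): offset=6
After 8 (tell()): offset=6
After 9 (read(3)): returned 'D89', offset=9
After 10 (read(8)): returned '6YGH0F98', offset=17
After 11 (tell()): offset=17
After 12 (read(7)): returned 'YZLB78P', offset=24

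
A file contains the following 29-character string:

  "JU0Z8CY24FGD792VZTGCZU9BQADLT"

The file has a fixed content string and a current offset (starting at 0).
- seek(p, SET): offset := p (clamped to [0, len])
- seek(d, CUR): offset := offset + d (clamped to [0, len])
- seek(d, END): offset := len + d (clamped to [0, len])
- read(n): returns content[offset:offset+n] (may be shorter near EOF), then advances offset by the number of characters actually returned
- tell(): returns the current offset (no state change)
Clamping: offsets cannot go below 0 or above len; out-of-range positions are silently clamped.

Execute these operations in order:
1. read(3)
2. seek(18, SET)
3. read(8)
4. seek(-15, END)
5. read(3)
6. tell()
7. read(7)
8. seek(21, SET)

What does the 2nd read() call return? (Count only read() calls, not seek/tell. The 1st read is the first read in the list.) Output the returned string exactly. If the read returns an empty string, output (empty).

Answer: GCZU9BQA

Derivation:
After 1 (read(3)): returned 'JU0', offset=3
After 2 (seek(18, SET)): offset=18
After 3 (read(8)): returned 'GCZU9BQA', offset=26
After 4 (seek(-15, END)): offset=14
After 5 (read(3)): returned '2VZ', offset=17
After 6 (tell()): offset=17
After 7 (read(7)): returned 'TGCZU9B', offset=24
After 8 (seek(21, SET)): offset=21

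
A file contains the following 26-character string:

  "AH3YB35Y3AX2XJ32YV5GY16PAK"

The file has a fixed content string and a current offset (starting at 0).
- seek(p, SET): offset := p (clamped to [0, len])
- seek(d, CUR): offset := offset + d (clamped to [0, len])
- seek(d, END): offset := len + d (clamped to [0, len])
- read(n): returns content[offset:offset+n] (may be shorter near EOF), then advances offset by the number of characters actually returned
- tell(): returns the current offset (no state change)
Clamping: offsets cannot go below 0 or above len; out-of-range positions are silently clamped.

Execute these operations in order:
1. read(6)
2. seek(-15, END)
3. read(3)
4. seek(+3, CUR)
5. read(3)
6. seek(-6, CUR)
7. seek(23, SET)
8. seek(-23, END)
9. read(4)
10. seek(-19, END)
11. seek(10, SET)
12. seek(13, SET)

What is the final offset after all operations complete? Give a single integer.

After 1 (read(6)): returned 'AH3YB3', offset=6
After 2 (seek(-15, END)): offset=11
After 3 (read(3)): returned '2XJ', offset=14
After 4 (seek(+3, CUR)): offset=17
After 5 (read(3)): returned 'V5G', offset=20
After 6 (seek(-6, CUR)): offset=14
After 7 (seek(23, SET)): offset=23
After 8 (seek(-23, END)): offset=3
After 9 (read(4)): returned 'YB35', offset=7
After 10 (seek(-19, END)): offset=7
After 11 (seek(10, SET)): offset=10
After 12 (seek(13, SET)): offset=13

Answer: 13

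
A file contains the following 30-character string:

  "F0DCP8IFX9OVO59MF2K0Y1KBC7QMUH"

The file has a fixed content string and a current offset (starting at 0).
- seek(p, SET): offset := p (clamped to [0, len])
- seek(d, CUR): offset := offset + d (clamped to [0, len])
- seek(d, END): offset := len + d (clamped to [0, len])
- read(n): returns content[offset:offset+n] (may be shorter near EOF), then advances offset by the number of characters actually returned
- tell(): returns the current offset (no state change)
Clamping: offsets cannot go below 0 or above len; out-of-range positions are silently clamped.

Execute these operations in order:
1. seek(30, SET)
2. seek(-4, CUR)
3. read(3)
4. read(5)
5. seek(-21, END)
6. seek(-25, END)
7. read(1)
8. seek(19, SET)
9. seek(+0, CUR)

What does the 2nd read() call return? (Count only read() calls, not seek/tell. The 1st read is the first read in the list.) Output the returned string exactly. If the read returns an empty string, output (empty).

After 1 (seek(30, SET)): offset=30
After 2 (seek(-4, CUR)): offset=26
After 3 (read(3)): returned 'QMU', offset=29
After 4 (read(5)): returned 'H', offset=30
After 5 (seek(-21, END)): offset=9
After 6 (seek(-25, END)): offset=5
After 7 (read(1)): returned '8', offset=6
After 8 (seek(19, SET)): offset=19
After 9 (seek(+0, CUR)): offset=19

Answer: H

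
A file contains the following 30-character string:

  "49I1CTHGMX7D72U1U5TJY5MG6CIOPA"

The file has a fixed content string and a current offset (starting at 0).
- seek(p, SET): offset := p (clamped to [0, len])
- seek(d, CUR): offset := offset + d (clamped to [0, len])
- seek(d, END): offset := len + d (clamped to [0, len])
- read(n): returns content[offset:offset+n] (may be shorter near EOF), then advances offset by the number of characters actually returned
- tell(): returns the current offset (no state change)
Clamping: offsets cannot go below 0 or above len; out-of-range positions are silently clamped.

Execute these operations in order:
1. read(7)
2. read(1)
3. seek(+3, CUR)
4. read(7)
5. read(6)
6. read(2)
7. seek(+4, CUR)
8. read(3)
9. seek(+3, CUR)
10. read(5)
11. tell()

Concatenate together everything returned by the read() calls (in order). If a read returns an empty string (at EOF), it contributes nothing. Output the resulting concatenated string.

Answer: 49I1CTHGD72U1U5TJY5MG6C

Derivation:
After 1 (read(7)): returned '49I1CTH', offset=7
After 2 (read(1)): returned 'G', offset=8
After 3 (seek(+3, CUR)): offset=11
After 4 (read(7)): returned 'D72U1U5', offset=18
After 5 (read(6)): returned 'TJY5MG', offset=24
After 6 (read(2)): returned '6C', offset=26
After 7 (seek(+4, CUR)): offset=30
After 8 (read(3)): returned '', offset=30
After 9 (seek(+3, CUR)): offset=30
After 10 (read(5)): returned '', offset=30
After 11 (tell()): offset=30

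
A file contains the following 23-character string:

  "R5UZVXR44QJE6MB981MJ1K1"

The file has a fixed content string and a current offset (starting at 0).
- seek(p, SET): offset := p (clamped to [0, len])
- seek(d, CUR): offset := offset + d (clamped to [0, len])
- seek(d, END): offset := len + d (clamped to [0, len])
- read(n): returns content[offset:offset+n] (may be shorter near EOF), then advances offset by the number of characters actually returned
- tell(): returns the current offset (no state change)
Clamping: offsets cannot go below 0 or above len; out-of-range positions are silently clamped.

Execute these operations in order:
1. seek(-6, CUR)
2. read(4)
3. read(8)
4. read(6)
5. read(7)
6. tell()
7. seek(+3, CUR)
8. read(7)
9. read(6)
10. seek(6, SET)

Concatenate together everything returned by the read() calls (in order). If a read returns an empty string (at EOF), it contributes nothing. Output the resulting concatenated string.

After 1 (seek(-6, CUR)): offset=0
After 2 (read(4)): returned 'R5UZ', offset=4
After 3 (read(8)): returned 'VXR44QJE', offset=12
After 4 (read(6)): returned '6MB981', offset=18
After 5 (read(7)): returned 'MJ1K1', offset=23
After 6 (tell()): offset=23
After 7 (seek(+3, CUR)): offset=23
After 8 (read(7)): returned '', offset=23
After 9 (read(6)): returned '', offset=23
After 10 (seek(6, SET)): offset=6

Answer: R5UZVXR44QJE6MB981MJ1K1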